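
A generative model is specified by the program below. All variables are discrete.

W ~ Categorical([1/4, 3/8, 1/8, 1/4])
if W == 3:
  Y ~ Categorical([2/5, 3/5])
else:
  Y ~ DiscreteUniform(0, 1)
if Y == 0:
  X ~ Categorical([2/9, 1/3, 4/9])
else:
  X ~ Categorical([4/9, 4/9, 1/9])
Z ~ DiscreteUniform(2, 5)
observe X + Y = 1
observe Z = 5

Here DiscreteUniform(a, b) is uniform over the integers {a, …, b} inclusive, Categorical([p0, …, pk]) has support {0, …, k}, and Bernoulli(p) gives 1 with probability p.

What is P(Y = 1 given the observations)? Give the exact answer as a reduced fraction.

P(Y = 1 | obs) = 28/47

Enumerate traces; 8 have nonzero weight after conditioning:
  (W=0, Y=0, X=1, Z=5) weight 1/96
  (W=0, Y=1, X=0, Z=5) weight 1/72
  (W=1, Y=0, X=1, Z=5) weight 1/64
  (W=1, Y=1, X=0, Z=5) weight 1/48
  (W=2, Y=0, X=1, Z=5) weight 1/192
  (W=2, Y=1, X=0, Z=5) weight 1/144
  (W=3, Y=0, X=1, Z=5) weight 1/120
  (W=3, Y=1, X=0, Z=5) weight 1/60
Group by Y:
  weight(Y=0) = 19/480
  weight(Y=1) = 7/120
Total weight = 19/480 + 7/120 = 47/480
P(Y=0 | obs) = 19/480 / 47/480 = 19/47
P(Y=1 | obs) = 7/120 / 47/480 = 28/47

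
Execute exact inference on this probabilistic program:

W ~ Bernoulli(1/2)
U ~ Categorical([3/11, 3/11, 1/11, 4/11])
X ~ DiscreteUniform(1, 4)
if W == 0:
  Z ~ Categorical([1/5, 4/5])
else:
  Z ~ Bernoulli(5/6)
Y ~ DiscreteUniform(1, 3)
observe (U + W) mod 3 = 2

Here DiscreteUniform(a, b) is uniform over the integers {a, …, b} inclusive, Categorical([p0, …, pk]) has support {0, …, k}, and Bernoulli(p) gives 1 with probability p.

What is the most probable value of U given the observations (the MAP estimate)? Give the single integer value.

argmax_v P(U = v | obs) = 1

Enumerate traces; 48 have nonzero weight after conditioning:
  (W=0, U=2, X=1, Z=0, Y=1) weight 1/1320
  (W=0, U=2, X=1, Z=0, Y=2) weight 1/1320
  (W=0, U=2, X=1, Z=0, Y=3) weight 1/1320
  (W=0, U=2, X=1, Z=1, Y=1) weight 1/330
  (W=0, U=2, X=1, Z=1, Y=2) weight 1/330
  (W=0, U=2, X=1, Z=1, Y=3) weight 1/330
  (W=0, U=2, X=2, Z=0, Y=1) weight 1/1320
  (W=0, U=2, X=2, Z=0, Y=2) weight 1/1320
  (W=1, U=1, X=1, Z=0, Y=1) weight 1/528
  … 39 more
Group by U:
  weight(U=1) = 3/22
  weight(U=2) = 1/22
Total weight = 3/22 + 1/22 = 2/11
P(U=1 | obs) = 3/22 / 2/11 = 3/4
P(U=2 | obs) = 1/22 / 2/11 = 1/4
argmax = 1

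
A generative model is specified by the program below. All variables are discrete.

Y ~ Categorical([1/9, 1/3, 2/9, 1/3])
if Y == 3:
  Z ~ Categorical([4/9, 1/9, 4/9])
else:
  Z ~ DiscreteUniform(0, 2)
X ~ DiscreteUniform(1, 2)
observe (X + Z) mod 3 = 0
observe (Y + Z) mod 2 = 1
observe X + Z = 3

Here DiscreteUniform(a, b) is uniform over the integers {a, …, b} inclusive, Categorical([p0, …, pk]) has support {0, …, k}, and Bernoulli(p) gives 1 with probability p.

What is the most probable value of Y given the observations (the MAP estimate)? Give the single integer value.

argmax_v P(Y = v | obs) = 3

Enumerate traces; 4 have nonzero weight after conditioning:
  (Y=0, Z=1, X=2) weight 1/54
  (Y=1, Z=2, X=1) weight 1/18
  (Y=2, Z=1, X=2) weight 1/27
  (Y=3, Z=2, X=1) weight 2/27
Group by Y:
  weight(Y=0) = 1/54
  weight(Y=1) = 1/18
  weight(Y=2) = 1/27
  weight(Y=3) = 2/27
Total weight = 1/54 + 1/18 + 1/27 + 2/27 = 5/27
P(Y=0 | obs) = 1/54 / 5/27 = 1/10
P(Y=1 | obs) = 1/18 / 5/27 = 3/10
P(Y=2 | obs) = 1/27 / 5/27 = 1/5
P(Y=3 | obs) = 2/27 / 5/27 = 2/5
argmax = 3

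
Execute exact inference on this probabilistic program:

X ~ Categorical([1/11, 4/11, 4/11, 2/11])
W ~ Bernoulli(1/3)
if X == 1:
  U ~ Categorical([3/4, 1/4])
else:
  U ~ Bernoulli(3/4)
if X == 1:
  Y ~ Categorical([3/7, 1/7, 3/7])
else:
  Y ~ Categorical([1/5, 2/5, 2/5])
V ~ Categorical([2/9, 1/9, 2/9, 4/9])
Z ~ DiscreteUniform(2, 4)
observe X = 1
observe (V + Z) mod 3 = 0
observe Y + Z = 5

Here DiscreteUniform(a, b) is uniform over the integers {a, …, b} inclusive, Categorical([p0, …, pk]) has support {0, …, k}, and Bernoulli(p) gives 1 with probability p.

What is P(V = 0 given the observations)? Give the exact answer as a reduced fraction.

P(V = 0 | obs) = 3/10

Enumerate traces; 12 have nonzero weight after conditioning:
  (X=1, W=0, U=0, Y=1, V=2, Z=4) weight 4/2079
  (X=1, W=0, U=0, Y=2, V=0, Z=3) weight 4/693
  (X=1, W=0, U=0, Y=2, V=3, Z=3) weight 8/693
  (X=1, W=0, U=1, Y=1, V=2, Z=4) weight 4/6237
  (X=1, W=0, U=1, Y=2, V=0, Z=3) weight 4/2079
  (X=1, W=0, U=1, Y=2, V=3, Z=3) weight 8/2079
  (X=1, W=1, U=0, Y=1, V=2, Z=4) weight 2/2079
  (X=1, W=1, U=0, Y=2, V=0, Z=3) weight 2/693
  … 4 more
Group by V:
  weight(V=0) = 8/693
  weight(V=2) = 8/2079
  weight(V=3) = 16/693
Total weight = 8/693 + 8/2079 + 16/693 = 80/2079
P(V=0 | obs) = 8/693 / 80/2079 = 3/10
P(V=2 | obs) = 8/2079 / 80/2079 = 1/10
P(V=3 | obs) = 16/693 / 80/2079 = 3/5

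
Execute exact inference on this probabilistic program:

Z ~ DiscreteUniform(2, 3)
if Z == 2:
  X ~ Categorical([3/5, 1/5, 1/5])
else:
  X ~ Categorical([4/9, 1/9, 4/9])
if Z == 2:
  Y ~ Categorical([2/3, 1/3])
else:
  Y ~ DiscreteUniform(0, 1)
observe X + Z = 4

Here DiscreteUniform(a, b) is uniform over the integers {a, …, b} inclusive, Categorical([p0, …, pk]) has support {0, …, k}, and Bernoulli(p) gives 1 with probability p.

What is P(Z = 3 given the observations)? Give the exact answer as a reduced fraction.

P(Z = 3 | obs) = 5/14

Enumerate traces; 4 have nonzero weight after conditioning:
  (Z=2, X=2, Y=0) weight 1/15
  (Z=2, X=2, Y=1) weight 1/30
  (Z=3, X=1, Y=0) weight 1/36
  (Z=3, X=1, Y=1) weight 1/36
Group by Z:
  weight(Z=2) = 1/10
  weight(Z=3) = 1/18
Total weight = 1/10 + 1/18 = 7/45
P(Z=2 | obs) = 1/10 / 7/45 = 9/14
P(Z=3 | obs) = 1/18 / 7/45 = 5/14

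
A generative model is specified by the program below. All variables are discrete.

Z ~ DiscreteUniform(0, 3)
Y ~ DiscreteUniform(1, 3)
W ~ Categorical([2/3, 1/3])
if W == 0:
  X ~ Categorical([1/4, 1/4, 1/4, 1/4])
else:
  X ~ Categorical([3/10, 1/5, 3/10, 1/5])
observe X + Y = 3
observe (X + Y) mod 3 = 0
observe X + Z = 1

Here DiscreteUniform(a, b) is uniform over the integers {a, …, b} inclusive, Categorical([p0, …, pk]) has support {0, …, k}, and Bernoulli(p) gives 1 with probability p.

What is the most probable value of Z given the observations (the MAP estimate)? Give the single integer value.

argmax_v P(Z = v | obs) = 1

Enumerate traces; 4 have nonzero weight after conditioning:
  (Z=0, Y=2, W=0, X=1) weight 1/72
  (Z=0, Y=2, W=1, X=1) weight 1/180
  (Z=1, Y=3, W=0, X=0) weight 1/72
  (Z=1, Y=3, W=1, X=0) weight 1/120
Group by Z:
  weight(Z=0) = 7/360
  weight(Z=1) = 1/45
Total weight = 7/360 + 1/45 = 1/24
P(Z=0 | obs) = 7/360 / 1/24 = 7/15
P(Z=1 | obs) = 1/45 / 1/24 = 8/15
argmax = 1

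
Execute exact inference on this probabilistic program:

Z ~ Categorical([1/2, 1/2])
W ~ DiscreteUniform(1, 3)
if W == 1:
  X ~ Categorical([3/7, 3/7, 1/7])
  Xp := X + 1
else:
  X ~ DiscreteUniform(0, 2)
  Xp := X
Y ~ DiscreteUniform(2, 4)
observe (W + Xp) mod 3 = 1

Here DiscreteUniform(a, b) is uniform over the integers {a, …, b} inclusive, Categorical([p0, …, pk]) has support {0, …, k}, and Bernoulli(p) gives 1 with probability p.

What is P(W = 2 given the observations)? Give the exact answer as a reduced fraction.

P(W = 2 | obs) = 7/17

Enumerate traces; 18 have nonzero weight after conditioning:
  (Z=0, W=1, X=2, Y=2) weight 1/126
  (Z=0, W=1, X=2, Y=3) weight 1/126
  (Z=0, W=1, X=2, Y=4) weight 1/126
  (Z=0, W=2, X=2, Y=2) weight 1/54
  (Z=0, W=2, X=2, Y=3) weight 1/54
  (Z=0, W=2, X=2, Y=4) weight 1/54
  (Z=0, W=3, X=1, Y=2) weight 1/54
  (Z=0, W=3, X=1, Y=3) weight 1/54
  … 10 more
Group by W:
  weight(W=1) = 1/21
  weight(W=2) = 1/9
  weight(W=3) = 1/9
Total weight = 1/21 + 1/9 + 1/9 = 17/63
P(W=1 | obs) = 1/21 / 17/63 = 3/17
P(W=2 | obs) = 1/9 / 17/63 = 7/17
P(W=3 | obs) = 1/9 / 17/63 = 7/17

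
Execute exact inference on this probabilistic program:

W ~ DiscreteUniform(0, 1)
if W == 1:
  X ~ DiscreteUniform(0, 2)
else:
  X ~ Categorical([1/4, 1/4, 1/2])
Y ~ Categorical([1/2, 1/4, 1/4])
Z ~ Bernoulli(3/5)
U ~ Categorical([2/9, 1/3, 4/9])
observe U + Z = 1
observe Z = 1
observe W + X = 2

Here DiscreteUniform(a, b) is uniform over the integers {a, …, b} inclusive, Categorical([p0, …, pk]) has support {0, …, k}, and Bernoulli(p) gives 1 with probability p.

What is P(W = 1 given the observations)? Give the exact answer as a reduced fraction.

Enumerate traces; 6 have nonzero weight after conditioning:
  (W=0, X=2, Y=0, Z=1, U=0) weight 1/60
  (W=0, X=2, Y=1, Z=1, U=0) weight 1/120
  (W=0, X=2, Y=2, Z=1, U=0) weight 1/120
  (W=1, X=1, Y=0, Z=1, U=0) weight 1/90
  (W=1, X=1, Y=1, Z=1, U=0) weight 1/180
  (W=1, X=1, Y=2, Z=1, U=0) weight 1/180
Group by W:
  weight(W=0) = 1/30
  weight(W=1) = 1/45
Total weight = 1/30 + 1/45 = 1/18
P(W=0 | obs) = 1/30 / 1/18 = 3/5
P(W=1 | obs) = 1/45 / 1/18 = 2/5

P(W = 1 | obs) = 2/5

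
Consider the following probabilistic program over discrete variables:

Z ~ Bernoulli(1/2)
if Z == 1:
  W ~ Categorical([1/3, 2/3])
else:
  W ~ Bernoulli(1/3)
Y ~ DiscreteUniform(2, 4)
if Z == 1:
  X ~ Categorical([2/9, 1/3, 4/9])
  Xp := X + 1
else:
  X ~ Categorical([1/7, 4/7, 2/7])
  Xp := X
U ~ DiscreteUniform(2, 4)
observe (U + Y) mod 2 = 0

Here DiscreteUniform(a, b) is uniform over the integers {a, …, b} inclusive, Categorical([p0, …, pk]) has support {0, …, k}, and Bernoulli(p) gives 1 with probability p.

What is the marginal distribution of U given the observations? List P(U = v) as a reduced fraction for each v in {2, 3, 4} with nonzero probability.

P(U=2) = 2/5, P(U=3) = 1/5, P(U=4) = 2/5

Enumerate traces; 60 have nonzero weight after conditioning:
  (Z=0, W=0, Y=2, X=0, U=2) weight 1/189
  (Z=0, W=0, Y=2, X=0, U=4) weight 1/189
  (Z=0, W=0, Y=2, X=1, U=2) weight 4/189
  (Z=0, W=0, Y=2, X=1, U=4) weight 4/189
  (Z=0, W=0, Y=2, X=2, U=2) weight 2/189
  (Z=0, W=0, Y=2, X=2, U=4) weight 2/189
  (Z=0, W=0, Y=3, X=0, U=3) weight 1/189
  (Z=0, W=0, Y=3, X=1, U=3) weight 4/189
  … 52 more
Group by U:
  weight(U=2) = 2/9
  weight(U=3) = 1/9
  weight(U=4) = 2/9
Total weight = 2/9 + 1/9 + 2/9 = 5/9
P(U=2 | obs) = 2/9 / 5/9 = 2/5
P(U=3 | obs) = 1/9 / 5/9 = 1/5
P(U=4 | obs) = 2/9 / 5/9 = 2/5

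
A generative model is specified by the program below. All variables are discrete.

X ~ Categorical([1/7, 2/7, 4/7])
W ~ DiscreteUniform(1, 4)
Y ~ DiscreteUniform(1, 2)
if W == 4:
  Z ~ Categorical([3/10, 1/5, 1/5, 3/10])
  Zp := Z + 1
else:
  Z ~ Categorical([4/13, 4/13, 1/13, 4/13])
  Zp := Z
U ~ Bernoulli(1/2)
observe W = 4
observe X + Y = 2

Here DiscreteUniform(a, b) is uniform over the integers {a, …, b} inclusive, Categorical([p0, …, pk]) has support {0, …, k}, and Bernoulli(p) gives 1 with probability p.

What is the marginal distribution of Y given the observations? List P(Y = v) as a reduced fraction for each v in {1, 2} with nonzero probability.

P(Y=1) = 2/3, P(Y=2) = 1/3

Enumerate traces; 16 have nonzero weight after conditioning:
  (X=0, W=4, Y=2, Z=0, U=0) weight 3/1120
  (X=0, W=4, Y=2, Z=0, U=1) weight 3/1120
  (X=0, W=4, Y=2, Z=1, U=0) weight 1/560
  (X=0, W=4, Y=2, Z=1, U=1) weight 1/560
  (X=0, W=4, Y=2, Z=2, U=0) weight 1/560
  (X=0, W=4, Y=2, Z=2, U=1) weight 1/560
  (X=0, W=4, Y=2, Z=3, U=0) weight 3/1120
  (X=0, W=4, Y=2, Z=3, U=1) weight 3/1120
  (X=1, W=4, Y=1, Z=0, U=0) weight 3/560
  … 7 more
Group by Y:
  weight(Y=1) = 1/28
  weight(Y=2) = 1/56
Total weight = 1/28 + 1/56 = 3/56
P(Y=1 | obs) = 1/28 / 3/56 = 2/3
P(Y=2 | obs) = 1/56 / 3/56 = 1/3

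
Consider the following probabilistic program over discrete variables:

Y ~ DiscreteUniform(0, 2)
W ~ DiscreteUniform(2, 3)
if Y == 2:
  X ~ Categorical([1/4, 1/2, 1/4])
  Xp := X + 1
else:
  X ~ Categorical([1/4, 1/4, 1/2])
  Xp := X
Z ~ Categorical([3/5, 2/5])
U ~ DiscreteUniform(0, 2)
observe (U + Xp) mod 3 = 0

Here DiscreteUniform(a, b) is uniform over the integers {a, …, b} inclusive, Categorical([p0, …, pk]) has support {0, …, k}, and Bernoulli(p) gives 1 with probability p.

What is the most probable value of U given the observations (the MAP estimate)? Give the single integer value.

argmax_v P(U = v | obs) = 1

Enumerate traces; 36 have nonzero weight after conditioning:
  (Y=0, W=2, X=0, Z=0, U=0) weight 1/120
  (Y=0, W=2, X=0, Z=1, U=0) weight 1/180
  (Y=0, W=2, X=1, Z=0, U=2) weight 1/120
  (Y=0, W=2, X=1, Z=1, U=2) weight 1/180
  (Y=0, W=2, X=2, Z=0, U=1) weight 1/60
  (Y=0, W=2, X=2, Z=1, U=1) weight 1/90
  (Y=0, W=3, X=0, Z=0, U=0) weight 1/120
  (Y=0, W=3, X=0, Z=1, U=0) weight 1/180
  … 28 more
Group by U:
  weight(U=0) = 1/12
  weight(U=1) = 1/6
  weight(U=2) = 1/12
Total weight = 1/12 + 1/6 + 1/12 = 1/3
P(U=0 | obs) = 1/12 / 1/3 = 1/4
P(U=1 | obs) = 1/6 / 1/3 = 1/2
P(U=2 | obs) = 1/12 / 1/3 = 1/4
argmax = 1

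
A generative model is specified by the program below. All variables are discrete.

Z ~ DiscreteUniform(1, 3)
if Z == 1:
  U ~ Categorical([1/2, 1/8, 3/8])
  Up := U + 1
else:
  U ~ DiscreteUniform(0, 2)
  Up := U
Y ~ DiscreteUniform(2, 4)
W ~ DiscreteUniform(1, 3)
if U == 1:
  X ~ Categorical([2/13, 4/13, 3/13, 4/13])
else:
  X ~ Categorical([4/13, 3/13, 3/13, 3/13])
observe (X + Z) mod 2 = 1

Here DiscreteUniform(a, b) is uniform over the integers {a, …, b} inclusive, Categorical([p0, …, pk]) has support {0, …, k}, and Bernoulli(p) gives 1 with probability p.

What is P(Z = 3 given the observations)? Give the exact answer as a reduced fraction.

Enumerate traces; 162 have nonzero weight after conditioning:
  (Z=1, U=0, Y=2, W=1, X=0) weight 2/351
  (Z=1, U=0, Y=2, W=1, X=2) weight 1/234
  (Z=1, U=0, Y=2, W=2, X=0) weight 2/351
  (Z=1, U=0, Y=2, W=2, X=2) weight 1/234
  (Z=1, U=0, Y=2, W=3, X=0) weight 2/351
  (Z=1, U=0, Y=2, W=3, X=2) weight 1/234
  (Z=1, U=0, Y=3, W=1, X=0) weight 2/351
  (Z=1, U=0, Y=3, W=1, X=2) weight 1/234
  (Z=2, U=0, Y=2, W=1, X=1) weight 1/351
  (Z=3, U=0, Y=2, W=1, X=0) weight 4/1053
  … 152 more
Group by Z:
  weight(Z=1) = 9/52
  weight(Z=2) = 20/117
  weight(Z=3) = 19/117
Total weight = 9/52 + 20/117 + 19/117 = 79/156
P(Z=1 | obs) = 9/52 / 79/156 = 27/79
P(Z=2 | obs) = 20/117 / 79/156 = 80/237
P(Z=3 | obs) = 19/117 / 79/156 = 76/237

P(Z = 3 | obs) = 76/237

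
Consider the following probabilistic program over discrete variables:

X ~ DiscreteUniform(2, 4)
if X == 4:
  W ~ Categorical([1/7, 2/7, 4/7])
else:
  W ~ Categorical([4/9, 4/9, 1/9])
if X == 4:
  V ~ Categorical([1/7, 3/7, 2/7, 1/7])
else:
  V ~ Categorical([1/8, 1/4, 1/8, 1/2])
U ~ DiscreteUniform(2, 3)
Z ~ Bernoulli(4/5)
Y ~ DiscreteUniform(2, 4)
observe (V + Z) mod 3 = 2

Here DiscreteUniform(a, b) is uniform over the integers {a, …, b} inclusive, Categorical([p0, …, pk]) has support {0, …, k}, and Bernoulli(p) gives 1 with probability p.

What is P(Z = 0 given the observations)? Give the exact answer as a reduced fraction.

P(Z = 0 | obs) = 15/119

Enumerate traces; 108 have nonzero weight after conditioning:
  (X=2, W=0, V=1, U=2, Z=1, Y=2) weight 2/405
  (X=2, W=0, V=1, U=2, Z=1, Y=3) weight 2/405
  (X=2, W=0, V=1, U=2, Z=1, Y=4) weight 2/405
  (X=2, W=0, V=1, U=3, Z=1, Y=2) weight 2/405
  (X=2, W=0, V=1, U=3, Z=1, Y=3) weight 2/405
  (X=2, W=0, V=1, U=3, Z=1, Y=4) weight 2/405
  (X=2, W=0, V=2, U=2, Z=0, Y=2) weight 1/1620
  (X=2, W=0, V=2, U=2, Z=0, Y=3) weight 1/1620
  … 100 more
Group by Z:
  weight(Z=0) = 1/28
  weight(Z=1) = 26/105
Total weight = 1/28 + 26/105 = 17/60
P(Z=0 | obs) = 1/28 / 17/60 = 15/119
P(Z=1 | obs) = 26/105 / 17/60 = 104/119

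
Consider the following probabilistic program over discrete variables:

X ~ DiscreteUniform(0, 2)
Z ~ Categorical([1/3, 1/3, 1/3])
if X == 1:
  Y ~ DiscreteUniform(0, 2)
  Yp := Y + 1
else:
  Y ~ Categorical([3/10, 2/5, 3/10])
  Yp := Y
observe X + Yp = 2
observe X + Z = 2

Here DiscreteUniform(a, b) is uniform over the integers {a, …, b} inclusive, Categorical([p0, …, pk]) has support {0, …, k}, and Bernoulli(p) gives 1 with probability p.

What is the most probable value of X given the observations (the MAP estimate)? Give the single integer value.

argmax_v P(X = v | obs) = 1

Enumerate traces; 3 have nonzero weight after conditioning:
  (X=0, Z=2, Y=2) weight 1/30
  (X=1, Z=1, Y=0) weight 1/27
  (X=2, Z=0, Y=0) weight 1/30
Group by X:
  weight(X=0) = 1/30
  weight(X=1) = 1/27
  weight(X=2) = 1/30
Total weight = 1/30 + 1/27 + 1/30 = 14/135
P(X=0 | obs) = 1/30 / 14/135 = 9/28
P(X=1 | obs) = 1/27 / 14/135 = 5/14
P(X=2 | obs) = 1/30 / 14/135 = 9/28
argmax = 1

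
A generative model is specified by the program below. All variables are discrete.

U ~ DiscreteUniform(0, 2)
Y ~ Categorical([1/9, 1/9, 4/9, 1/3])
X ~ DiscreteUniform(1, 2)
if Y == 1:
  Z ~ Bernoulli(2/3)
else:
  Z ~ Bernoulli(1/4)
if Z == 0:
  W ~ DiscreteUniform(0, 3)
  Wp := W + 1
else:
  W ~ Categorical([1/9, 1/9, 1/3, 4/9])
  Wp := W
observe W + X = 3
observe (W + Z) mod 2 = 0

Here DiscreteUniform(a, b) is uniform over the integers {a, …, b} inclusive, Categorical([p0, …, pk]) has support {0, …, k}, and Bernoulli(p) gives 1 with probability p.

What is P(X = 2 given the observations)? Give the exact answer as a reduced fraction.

Enumerate traces; 24 have nonzero weight after conditioning:
  (U=0, Y=0, X=1, Z=0, W=2) weight 1/288
  (U=0, Y=0, X=2, Z=1, W=1) weight 1/1944
  (U=0, Y=1, X=1, Z=0, W=2) weight 1/648
  (U=0, Y=1, X=2, Z=1, W=1) weight 1/729
  (U=0, Y=2, X=1, Z=0, W=2) weight 1/72
  (U=0, Y=2, X=2, Z=1, W=1) weight 1/486
  (U=0, Y=3, X=1, Z=0, W=2) weight 1/96
  (U=0, Y=3, X=2, Z=1, W=1) weight 1/648
  … 16 more
Group by X:
  weight(X=1) = 19/216
  weight(X=2) = 4/243
Total weight = 19/216 + 4/243 = 203/1944
P(X=1 | obs) = 19/216 / 203/1944 = 171/203
P(X=2 | obs) = 4/243 / 203/1944 = 32/203

P(X = 2 | obs) = 32/203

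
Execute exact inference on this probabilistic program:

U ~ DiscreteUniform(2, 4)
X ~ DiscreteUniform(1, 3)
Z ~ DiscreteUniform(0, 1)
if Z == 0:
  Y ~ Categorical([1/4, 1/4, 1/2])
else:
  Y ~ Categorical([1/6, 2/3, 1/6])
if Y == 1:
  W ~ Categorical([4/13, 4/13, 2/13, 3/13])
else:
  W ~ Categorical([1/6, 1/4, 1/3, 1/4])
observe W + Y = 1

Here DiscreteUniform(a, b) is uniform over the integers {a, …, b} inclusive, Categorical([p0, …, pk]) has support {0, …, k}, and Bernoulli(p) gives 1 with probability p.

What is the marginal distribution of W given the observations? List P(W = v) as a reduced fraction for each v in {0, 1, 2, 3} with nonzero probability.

Enumerate traces; 36 have nonzero weight after conditioning:
  (U=2, X=1, Z=0, Y=0, W=1) weight 1/288
  (U=2, X=1, Z=0, Y=1, W=0) weight 1/234
  (U=2, X=1, Z=1, Y=0, W=1) weight 1/432
  (U=2, X=1, Z=1, Y=1, W=0) weight 4/351
  (U=2, X=2, Z=0, Y=0, W=1) weight 1/288
  (U=2, X=2, Z=0, Y=1, W=0) weight 1/234
  (U=2, X=2, Z=1, Y=0, W=1) weight 1/432
  (U=2, X=2, Z=1, Y=1, W=0) weight 4/351
  … 28 more
Group by W:
  weight(W=0) = 11/78
  weight(W=1) = 5/96
Total weight = 11/78 + 5/96 = 241/1248
P(W=0 | obs) = 11/78 / 241/1248 = 176/241
P(W=1 | obs) = 5/96 / 241/1248 = 65/241

P(W=0) = 176/241, P(W=1) = 65/241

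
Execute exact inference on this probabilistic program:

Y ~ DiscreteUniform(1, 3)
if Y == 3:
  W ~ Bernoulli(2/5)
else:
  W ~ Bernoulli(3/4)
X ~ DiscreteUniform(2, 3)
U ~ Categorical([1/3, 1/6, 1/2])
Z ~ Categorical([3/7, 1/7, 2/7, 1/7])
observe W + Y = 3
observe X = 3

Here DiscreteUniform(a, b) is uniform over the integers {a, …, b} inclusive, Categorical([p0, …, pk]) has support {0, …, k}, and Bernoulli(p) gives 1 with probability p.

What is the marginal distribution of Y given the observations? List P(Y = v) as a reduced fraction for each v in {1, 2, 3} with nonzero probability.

P(Y=2) = 5/9, P(Y=3) = 4/9

Enumerate traces; 24 have nonzero weight after conditioning:
  (Y=2, W=1, X=3, U=0, Z=0) weight 1/56
  (Y=2, W=1, X=3, U=0, Z=1) weight 1/168
  (Y=2, W=1, X=3, U=0, Z=2) weight 1/84
  (Y=2, W=1, X=3, U=0, Z=3) weight 1/168
  (Y=2, W=1, X=3, U=1, Z=0) weight 1/112
  (Y=2, W=1, X=3, U=1, Z=1) weight 1/336
  (Y=2, W=1, X=3, U=1, Z=2) weight 1/168
  (Y=2, W=1, X=3, U=1, Z=3) weight 1/336
  (Y=3, W=0, X=3, U=0, Z=0) weight 1/70
  … 15 more
Group by Y:
  weight(Y=2) = 1/8
  weight(Y=3) = 1/10
Total weight = 1/8 + 1/10 = 9/40
P(Y=2 | obs) = 1/8 / 9/40 = 5/9
P(Y=3 | obs) = 1/10 / 9/40 = 4/9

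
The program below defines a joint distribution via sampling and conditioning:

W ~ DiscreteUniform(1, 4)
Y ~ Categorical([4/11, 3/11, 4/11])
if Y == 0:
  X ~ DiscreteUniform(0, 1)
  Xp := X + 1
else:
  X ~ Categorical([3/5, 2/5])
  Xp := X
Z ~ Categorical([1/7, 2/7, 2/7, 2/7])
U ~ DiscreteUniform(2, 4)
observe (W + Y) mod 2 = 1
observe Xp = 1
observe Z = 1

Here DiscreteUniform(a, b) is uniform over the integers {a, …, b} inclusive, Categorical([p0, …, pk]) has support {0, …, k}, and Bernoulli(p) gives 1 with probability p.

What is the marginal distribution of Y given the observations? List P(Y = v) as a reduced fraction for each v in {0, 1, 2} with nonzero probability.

P(Y=0) = 5/12, P(Y=1) = 1/4, P(Y=2) = 1/3

Enumerate traces; 18 have nonzero weight after conditioning:
  (W=1, Y=0, X=0, Z=1, U=2) weight 1/231
  (W=1, Y=0, X=0, Z=1, U=3) weight 1/231
  (W=1, Y=0, X=0, Z=1, U=4) weight 1/231
  (W=1, Y=2, X=1, Z=1, U=2) weight 4/1155
  (W=1, Y=2, X=1, Z=1, U=3) weight 4/1155
  (W=1, Y=2, X=1, Z=1, U=4) weight 4/1155
  (W=2, Y=1, X=1, Z=1, U=2) weight 1/385
  (W=2, Y=1, X=1, Z=1, U=3) weight 1/385
  … 10 more
Group by Y:
  weight(Y=0) = 2/77
  weight(Y=1) = 6/385
  weight(Y=2) = 8/385
Total weight = 2/77 + 6/385 + 8/385 = 24/385
P(Y=0 | obs) = 2/77 / 24/385 = 5/12
P(Y=1 | obs) = 6/385 / 24/385 = 1/4
P(Y=2 | obs) = 8/385 / 24/385 = 1/3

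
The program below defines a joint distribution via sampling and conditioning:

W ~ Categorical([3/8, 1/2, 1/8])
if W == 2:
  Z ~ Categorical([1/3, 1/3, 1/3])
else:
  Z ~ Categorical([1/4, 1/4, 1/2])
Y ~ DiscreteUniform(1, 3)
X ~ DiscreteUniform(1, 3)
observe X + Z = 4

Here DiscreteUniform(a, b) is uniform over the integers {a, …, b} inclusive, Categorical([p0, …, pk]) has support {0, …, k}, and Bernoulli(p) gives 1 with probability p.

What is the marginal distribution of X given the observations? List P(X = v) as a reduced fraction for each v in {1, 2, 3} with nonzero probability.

P(X=2) = 46/71, P(X=3) = 25/71

Enumerate traces; 18 have nonzero weight after conditioning:
  (W=0, Z=1, Y=1, X=3) weight 1/96
  (W=0, Z=1, Y=2, X=3) weight 1/96
  (W=0, Z=1, Y=3, X=3) weight 1/96
  (W=0, Z=2, Y=1, X=2) weight 1/48
  (W=0, Z=2, Y=2, X=2) weight 1/48
  (W=0, Z=2, Y=3, X=2) weight 1/48
  (W=1, Z=1, Y=1, X=3) weight 1/72
  (W=1, Z=1, Y=2, X=3) weight 1/72
  … 10 more
Group by X:
  weight(X=2) = 23/144
  weight(X=3) = 25/288
Total weight = 23/144 + 25/288 = 71/288
P(X=2 | obs) = 23/144 / 71/288 = 46/71
P(X=3 | obs) = 25/288 / 71/288 = 25/71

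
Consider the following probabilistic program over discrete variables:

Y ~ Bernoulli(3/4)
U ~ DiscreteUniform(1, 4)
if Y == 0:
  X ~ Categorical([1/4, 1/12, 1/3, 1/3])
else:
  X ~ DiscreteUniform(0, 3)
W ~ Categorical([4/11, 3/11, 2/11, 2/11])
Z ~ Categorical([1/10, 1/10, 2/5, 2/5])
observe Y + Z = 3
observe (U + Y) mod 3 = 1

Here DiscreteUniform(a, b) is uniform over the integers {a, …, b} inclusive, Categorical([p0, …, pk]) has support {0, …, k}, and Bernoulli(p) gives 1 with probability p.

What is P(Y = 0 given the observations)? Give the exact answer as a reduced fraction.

Enumerate traces; 48 have nonzero weight after conditioning:
  (Y=0, U=1, X=0, W=0, Z=3) weight 1/440
  (Y=0, U=1, X=0, W=1, Z=3) weight 3/1760
  (Y=0, U=1, X=0, W=2, Z=3) weight 1/880
  (Y=0, U=1, X=0, W=3, Z=3) weight 1/880
  (Y=0, U=1, X=1, W=0, Z=3) weight 1/1320
  (Y=0, U=1, X=1, W=1, Z=3) weight 1/1760
  (Y=0, U=1, X=1, W=2, Z=3) weight 1/2640
  (Y=0, U=1, X=1, W=3, Z=3) weight 1/2640
  (Y=1, U=3, X=0, W=0, Z=2) weight 3/440
  … 39 more
Group by Y:
  weight(Y=0) = 1/20
  weight(Y=1) = 3/40
Total weight = 1/20 + 3/40 = 1/8
P(Y=0 | obs) = 1/20 / 1/8 = 2/5
P(Y=1 | obs) = 3/40 / 1/8 = 3/5

P(Y = 0 | obs) = 2/5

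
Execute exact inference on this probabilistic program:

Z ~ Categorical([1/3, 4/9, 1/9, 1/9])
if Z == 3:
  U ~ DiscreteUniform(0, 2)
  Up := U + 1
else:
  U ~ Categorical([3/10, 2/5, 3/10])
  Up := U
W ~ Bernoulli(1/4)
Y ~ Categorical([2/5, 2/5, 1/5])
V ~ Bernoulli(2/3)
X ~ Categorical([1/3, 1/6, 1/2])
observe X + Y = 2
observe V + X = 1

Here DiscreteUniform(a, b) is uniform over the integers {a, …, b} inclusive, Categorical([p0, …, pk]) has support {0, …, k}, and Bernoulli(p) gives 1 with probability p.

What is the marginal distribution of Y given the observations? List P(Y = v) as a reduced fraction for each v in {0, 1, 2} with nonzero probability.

P(Y=1) = 1/3, P(Y=2) = 2/3

Enumerate traces; 48 have nonzero weight after conditioning:
  (Z=0, U=0, W=0, Y=1, V=0, X=1) weight 1/600
  (Z=0, U=0, W=0, Y=2, V=1, X=0) weight 1/300
  (Z=0, U=0, W=1, Y=1, V=0, X=1) weight 1/1800
  (Z=0, U=0, W=1, Y=2, V=1, X=0) weight 1/900
  (Z=0, U=1, W=0, Y=1, V=0, X=1) weight 1/450
  (Z=0, U=1, W=0, Y=2, V=1, X=0) weight 1/225
  (Z=0, U=1, W=1, Y=1, V=0, X=1) weight 1/1350
  (Z=0, U=1, W=1, Y=2, V=1, X=0) weight 1/675
  … 40 more
Group by Y:
  weight(Y=1) = 1/45
  weight(Y=2) = 2/45
Total weight = 1/45 + 2/45 = 1/15
P(Y=1 | obs) = 1/45 / 1/15 = 1/3
P(Y=2 | obs) = 2/45 / 1/15 = 2/3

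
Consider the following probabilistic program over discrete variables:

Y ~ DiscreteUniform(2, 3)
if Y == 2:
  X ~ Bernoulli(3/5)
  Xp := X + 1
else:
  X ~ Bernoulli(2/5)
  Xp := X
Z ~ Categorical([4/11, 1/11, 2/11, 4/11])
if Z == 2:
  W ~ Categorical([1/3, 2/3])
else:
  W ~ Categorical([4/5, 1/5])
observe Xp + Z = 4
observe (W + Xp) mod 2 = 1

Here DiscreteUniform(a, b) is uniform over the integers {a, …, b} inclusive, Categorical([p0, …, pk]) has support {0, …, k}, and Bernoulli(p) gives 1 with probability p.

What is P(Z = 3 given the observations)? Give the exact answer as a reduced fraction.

P(Z = 3 | obs) = 16/21

Enumerate traces; 3 have nonzero weight after conditioning:
  (Y=2, X=0, Z=3, W=0) weight 16/275
  (Y=2, X=1, Z=2, W=1) weight 2/55
  (Y=3, X=1, Z=3, W=0) weight 16/275
Group by Z:
  weight(Z=2) = 2/55
  weight(Z=3) = 32/275
Total weight = 2/55 + 32/275 = 42/275
P(Z=2 | obs) = 2/55 / 42/275 = 5/21
P(Z=3 | obs) = 32/275 / 42/275 = 16/21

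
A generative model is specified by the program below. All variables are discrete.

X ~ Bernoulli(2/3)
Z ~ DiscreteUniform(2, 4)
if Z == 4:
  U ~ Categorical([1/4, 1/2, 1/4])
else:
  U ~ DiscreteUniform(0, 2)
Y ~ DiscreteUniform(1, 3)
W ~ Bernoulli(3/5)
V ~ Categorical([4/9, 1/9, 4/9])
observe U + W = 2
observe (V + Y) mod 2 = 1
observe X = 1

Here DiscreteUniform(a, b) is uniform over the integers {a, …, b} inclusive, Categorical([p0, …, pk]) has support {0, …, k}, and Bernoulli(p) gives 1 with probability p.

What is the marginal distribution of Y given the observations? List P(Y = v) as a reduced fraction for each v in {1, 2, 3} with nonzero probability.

P(Y=1) = 8/17, P(Y=2) = 1/17, P(Y=3) = 8/17

Enumerate traces; 30 have nonzero weight after conditioning:
  (X=1, Z=2, U=1, Y=1, W=1, V=0) weight 8/1215
  (X=1, Z=2, U=1, Y=1, W=1, V=2) weight 8/1215
  (X=1, Z=2, U=1, Y=2, W=1, V=1) weight 2/1215
  (X=1, Z=2, U=1, Y=3, W=1, V=0) weight 8/1215
  (X=1, Z=2, U=1, Y=3, W=1, V=2) weight 8/1215
  (X=1, Z=2, U=2, Y=1, W=0, V=0) weight 16/3645
  (X=1, Z=2, U=2, Y=1, W=0, V=2) weight 16/3645
  (X=1, Z=2, U=2, Y=2, W=0, V=1) weight 4/3645
  … 22 more
Group by Y:
  weight(Y=1) = 256/3645
  weight(Y=2) = 32/3645
  weight(Y=3) = 256/3645
Total weight = 256/3645 + 32/3645 + 256/3645 = 544/3645
P(Y=1 | obs) = 256/3645 / 544/3645 = 8/17
P(Y=2 | obs) = 32/3645 / 544/3645 = 1/17
P(Y=3 | obs) = 256/3645 / 544/3645 = 8/17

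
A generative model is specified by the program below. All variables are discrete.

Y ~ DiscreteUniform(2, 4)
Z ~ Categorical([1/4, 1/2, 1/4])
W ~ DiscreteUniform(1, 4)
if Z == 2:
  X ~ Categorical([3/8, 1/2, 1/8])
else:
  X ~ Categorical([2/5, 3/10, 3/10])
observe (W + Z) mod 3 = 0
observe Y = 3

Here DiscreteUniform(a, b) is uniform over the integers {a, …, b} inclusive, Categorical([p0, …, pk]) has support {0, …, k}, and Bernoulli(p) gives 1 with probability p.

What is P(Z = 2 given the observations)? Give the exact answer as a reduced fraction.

Enumerate traces; 12 have nonzero weight after conditioning:
  (Y=3, Z=0, W=3, X=0) weight 1/120
  (Y=3, Z=0, W=3, X=1) weight 1/160
  (Y=3, Z=0, W=3, X=2) weight 1/160
  (Y=3, Z=1, W=2, X=0) weight 1/60
  (Y=3, Z=1, W=2, X=1) weight 1/80
  (Y=3, Z=1, W=2, X=2) weight 1/80
  (Y=3, Z=2, W=1, X=0) weight 1/128
  (Y=3, Z=2, W=1, X=1) weight 1/96
  … 4 more
Group by Z:
  weight(Z=0) = 1/48
  weight(Z=1) = 1/24
  weight(Z=2) = 1/24
Total weight = 1/48 + 1/24 + 1/24 = 5/48
P(Z=0 | obs) = 1/48 / 5/48 = 1/5
P(Z=1 | obs) = 1/24 / 5/48 = 2/5
P(Z=2 | obs) = 1/24 / 5/48 = 2/5

P(Z = 2 | obs) = 2/5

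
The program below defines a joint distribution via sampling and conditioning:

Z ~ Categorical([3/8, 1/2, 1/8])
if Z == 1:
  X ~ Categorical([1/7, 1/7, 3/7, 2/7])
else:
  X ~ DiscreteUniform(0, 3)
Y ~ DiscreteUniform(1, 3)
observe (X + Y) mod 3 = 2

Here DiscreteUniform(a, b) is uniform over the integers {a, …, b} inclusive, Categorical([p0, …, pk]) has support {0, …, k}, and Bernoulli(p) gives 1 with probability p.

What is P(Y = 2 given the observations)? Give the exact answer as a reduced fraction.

Enumerate traces; 12 have nonzero weight after conditioning:
  (Z=0, X=0, Y=2) weight 1/32
  (Z=0, X=1, Y=1) weight 1/32
  (Z=0, X=2, Y=3) weight 1/32
  (Z=0, X=3, Y=2) weight 1/32
  (Z=1, X=0, Y=2) weight 1/42
  (Z=1, X=1, Y=1) weight 1/42
  (Z=1, X=2, Y=3) weight 1/14
  (Z=1, X=3, Y=2) weight 1/21
  … 4 more
Group by Y:
  weight(Y=1) = 11/168
  weight(Y=2) = 13/84
  weight(Y=3) = 19/168
Total weight = 11/168 + 13/84 + 19/168 = 1/3
P(Y=1 | obs) = 11/168 / 1/3 = 11/56
P(Y=2 | obs) = 13/84 / 1/3 = 13/28
P(Y=3 | obs) = 19/168 / 1/3 = 19/56

P(Y = 2 | obs) = 13/28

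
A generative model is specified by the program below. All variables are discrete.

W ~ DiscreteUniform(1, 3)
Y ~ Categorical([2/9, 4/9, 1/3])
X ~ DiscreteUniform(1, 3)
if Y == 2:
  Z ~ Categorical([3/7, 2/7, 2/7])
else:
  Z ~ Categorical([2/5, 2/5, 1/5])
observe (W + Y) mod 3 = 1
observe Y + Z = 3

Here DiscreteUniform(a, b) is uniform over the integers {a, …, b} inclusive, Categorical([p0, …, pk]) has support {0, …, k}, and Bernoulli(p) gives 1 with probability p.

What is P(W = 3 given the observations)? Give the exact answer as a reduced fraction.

Enumerate traces; 6 have nonzero weight after conditioning:
  (W=2, Y=2, X=1, Z=1) weight 2/189
  (W=2, Y=2, X=2, Z=1) weight 2/189
  (W=2, Y=2, X=3, Z=1) weight 2/189
  (W=3, Y=1, X=1, Z=2) weight 4/405
  (W=3, Y=1, X=2, Z=2) weight 4/405
  (W=3, Y=1, X=3, Z=2) weight 4/405
Group by W:
  weight(W=2) = 2/63
  weight(W=3) = 4/135
Total weight = 2/63 + 4/135 = 58/945
P(W=2 | obs) = 2/63 / 58/945 = 15/29
P(W=3 | obs) = 4/135 / 58/945 = 14/29

P(W = 3 | obs) = 14/29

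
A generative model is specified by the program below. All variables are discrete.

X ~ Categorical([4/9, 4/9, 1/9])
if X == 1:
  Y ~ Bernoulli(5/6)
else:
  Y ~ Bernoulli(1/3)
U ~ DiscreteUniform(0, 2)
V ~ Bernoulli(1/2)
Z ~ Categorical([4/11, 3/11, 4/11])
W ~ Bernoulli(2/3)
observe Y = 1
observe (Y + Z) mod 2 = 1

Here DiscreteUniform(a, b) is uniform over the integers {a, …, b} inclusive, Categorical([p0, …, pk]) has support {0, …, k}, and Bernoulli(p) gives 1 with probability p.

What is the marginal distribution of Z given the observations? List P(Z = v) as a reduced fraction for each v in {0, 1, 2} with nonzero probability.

Enumerate traces; 72 have nonzero weight after conditioning:
  (X=0, Y=1, U=0, V=0, Z=0, W=0) weight 8/2673
  (X=0, Y=1, U=0, V=0, Z=0, W=1) weight 16/2673
  (X=0, Y=1, U=0, V=0, Z=2, W=0) weight 8/2673
  (X=0, Y=1, U=0, V=0, Z=2, W=1) weight 16/2673
  (X=0, Y=1, U=0, V=1, Z=0, W=0) weight 8/2673
  (X=0, Y=1, U=0, V=1, Z=0, W=1) weight 16/2673
  (X=0, Y=1, U=0, V=1, Z=2, W=0) weight 8/2673
  (X=0, Y=1, U=0, V=1, Z=2, W=1) weight 16/2673
  … 64 more
Group by Z:
  weight(Z=0) = 20/99
  weight(Z=2) = 20/99
Total weight = 20/99 + 20/99 = 40/99
P(Z=0 | obs) = 20/99 / 40/99 = 1/2
P(Z=2 | obs) = 20/99 / 40/99 = 1/2

P(Z=0) = 1/2, P(Z=2) = 1/2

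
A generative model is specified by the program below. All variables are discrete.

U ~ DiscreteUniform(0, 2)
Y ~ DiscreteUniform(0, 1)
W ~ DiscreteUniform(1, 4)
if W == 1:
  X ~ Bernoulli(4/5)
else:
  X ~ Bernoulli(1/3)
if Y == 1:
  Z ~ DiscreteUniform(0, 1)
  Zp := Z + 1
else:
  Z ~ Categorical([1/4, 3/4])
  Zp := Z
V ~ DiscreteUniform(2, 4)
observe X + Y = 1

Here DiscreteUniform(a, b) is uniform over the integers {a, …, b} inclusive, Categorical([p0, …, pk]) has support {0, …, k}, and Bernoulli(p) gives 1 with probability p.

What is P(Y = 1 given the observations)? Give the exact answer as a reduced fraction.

P(Y = 1 | obs) = 11/20

Enumerate traces; 144 have nonzero weight after conditioning:
  (U=0, Y=0, W=1, X=1, Z=0, V=2) weight 1/360
  (U=0, Y=0, W=1, X=1, Z=0, V=3) weight 1/360
  (U=0, Y=0, W=1, X=1, Z=0, V=4) weight 1/360
  (U=0, Y=0, W=1, X=1, Z=1, V=2) weight 1/120
  (U=0, Y=0, W=1, X=1, Z=1, V=3) weight 1/120
  (U=0, Y=0, W=1, X=1, Z=1, V=4) weight 1/120
  (U=0, Y=0, W=2, X=1, Z=0, V=2) weight 1/864
  (U=0, Y=0, W=2, X=1, Z=0, V=3) weight 1/864
  (U=0, Y=1, W=1, X=0, Z=0, V=2) weight 1/720
  … 135 more
Group by Y:
  weight(Y=0) = 9/40
  weight(Y=1) = 11/40
Total weight = 9/40 + 11/40 = 1/2
P(Y=0 | obs) = 9/40 / 1/2 = 9/20
P(Y=1 | obs) = 11/40 / 1/2 = 11/20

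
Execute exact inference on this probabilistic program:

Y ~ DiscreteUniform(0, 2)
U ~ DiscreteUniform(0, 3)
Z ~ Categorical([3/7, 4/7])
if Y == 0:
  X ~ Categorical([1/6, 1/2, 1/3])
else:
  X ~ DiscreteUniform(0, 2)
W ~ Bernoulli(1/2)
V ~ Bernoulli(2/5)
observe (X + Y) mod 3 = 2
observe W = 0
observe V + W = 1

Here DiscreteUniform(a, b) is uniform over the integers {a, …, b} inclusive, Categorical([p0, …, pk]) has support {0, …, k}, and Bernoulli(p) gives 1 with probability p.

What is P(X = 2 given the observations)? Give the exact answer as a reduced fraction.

Enumerate traces; 24 have nonzero weight after conditioning:
  (Y=0, U=0, Z=0, X=2, W=0, V=1) weight 1/420
  (Y=0, U=0, Z=1, X=2, W=0, V=1) weight 1/315
  (Y=0, U=1, Z=0, X=2, W=0, V=1) weight 1/420
  (Y=0, U=1, Z=1, X=2, W=0, V=1) weight 1/315
  (Y=0, U=2, Z=0, X=2, W=0, V=1) weight 1/420
  (Y=0, U=2, Z=1, X=2, W=0, V=1) weight 1/315
  (Y=0, U=3, Z=0, X=2, W=0, V=1) weight 1/420
  (Y=0, U=3, Z=1, X=2, W=0, V=1) weight 1/315
  (Y=1, U=0, Z=0, X=1, W=0, V=1) weight 1/420
  (Y=2, U=0, Z=0, X=0, W=0, V=1) weight 1/420
  … 14 more
Group by X:
  weight(X=0) = 1/45
  weight(X=1) = 1/45
  weight(X=2) = 1/45
Total weight = 1/45 + 1/45 + 1/45 = 1/15
P(X=0 | obs) = 1/45 / 1/15 = 1/3
P(X=1 | obs) = 1/45 / 1/15 = 1/3
P(X=2 | obs) = 1/45 / 1/15 = 1/3

P(X = 2 | obs) = 1/3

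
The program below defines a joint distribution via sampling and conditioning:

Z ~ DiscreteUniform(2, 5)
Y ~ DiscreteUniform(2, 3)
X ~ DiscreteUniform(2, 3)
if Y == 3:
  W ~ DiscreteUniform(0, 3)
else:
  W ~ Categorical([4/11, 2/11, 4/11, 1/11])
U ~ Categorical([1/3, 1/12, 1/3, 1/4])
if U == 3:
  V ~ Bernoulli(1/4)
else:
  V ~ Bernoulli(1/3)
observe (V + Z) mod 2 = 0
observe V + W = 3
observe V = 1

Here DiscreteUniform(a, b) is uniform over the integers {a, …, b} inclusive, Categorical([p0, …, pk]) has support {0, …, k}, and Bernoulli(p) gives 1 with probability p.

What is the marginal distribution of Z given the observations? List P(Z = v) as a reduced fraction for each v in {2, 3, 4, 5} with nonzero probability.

P(Z=3) = 1/2, P(Z=5) = 1/2

Enumerate traces; 32 have nonzero weight after conditioning:
  (Z=3, Y=2, X=2, W=2, U=0, V=1) weight 1/396
  (Z=3, Y=2, X=2, W=2, U=1, V=1) weight 1/1584
  (Z=3, Y=2, X=2, W=2, U=2, V=1) weight 1/396
  (Z=3, Y=2, X=2, W=2, U=3, V=1) weight 1/704
  (Z=3, Y=2, X=3, W=2, U=0, V=1) weight 1/396
  (Z=3, Y=2, X=3, W=2, U=1, V=1) weight 1/1584
  (Z=3, Y=2, X=3, W=2, U=2, V=1) weight 1/396
  (Z=3, Y=2, X=3, W=2, U=3, V=1) weight 1/704
  (Z=5, Y=2, X=2, W=2, U=0, V=1) weight 1/396
  … 23 more
Group by Z:
  weight(Z=3) = 135/5632
  weight(Z=5) = 135/5632
Total weight = 135/5632 + 135/5632 = 135/2816
P(Z=3 | obs) = 135/5632 / 135/2816 = 1/2
P(Z=5 | obs) = 135/5632 / 135/2816 = 1/2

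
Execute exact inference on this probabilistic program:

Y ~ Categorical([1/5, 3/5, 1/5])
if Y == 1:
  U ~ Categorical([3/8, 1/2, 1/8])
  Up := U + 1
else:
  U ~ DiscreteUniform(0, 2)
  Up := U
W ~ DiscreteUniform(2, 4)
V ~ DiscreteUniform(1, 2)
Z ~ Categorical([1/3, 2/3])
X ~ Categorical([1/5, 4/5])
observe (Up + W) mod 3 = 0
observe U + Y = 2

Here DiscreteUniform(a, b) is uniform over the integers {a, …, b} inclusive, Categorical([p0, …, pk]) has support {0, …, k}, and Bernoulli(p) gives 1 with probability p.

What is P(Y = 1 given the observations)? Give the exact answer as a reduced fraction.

Enumerate traces; 24 have nonzero weight after conditioning:
  (Y=0, U=2, W=4, V=1, Z=0, X=0) weight 1/1350
  (Y=0, U=2, W=4, V=1, Z=0, X=1) weight 2/675
  (Y=0, U=2, W=4, V=1, Z=1, X=0) weight 1/675
  (Y=0, U=2, W=4, V=1, Z=1, X=1) weight 4/675
  (Y=0, U=2, W=4, V=2, Z=0, X=0) weight 1/1350
  (Y=0, U=2, W=4, V=2, Z=0, X=1) weight 2/675
  (Y=0, U=2, W=4, V=2, Z=1, X=0) weight 1/675
  (Y=0, U=2, W=4, V=2, Z=1, X=1) weight 4/675
  (Y=1, U=1, W=4, V=1, Z=0, X=0) weight 1/300
  (Y=2, U=0, W=3, V=1, Z=0, X=0) weight 1/1350
  … 14 more
Group by Y:
  weight(Y=0) = 1/45
  weight(Y=1) = 1/10
  weight(Y=2) = 1/45
Total weight = 1/45 + 1/10 + 1/45 = 13/90
P(Y=0 | obs) = 1/45 / 13/90 = 2/13
P(Y=1 | obs) = 1/10 / 13/90 = 9/13
P(Y=2 | obs) = 1/45 / 13/90 = 2/13

P(Y = 1 | obs) = 9/13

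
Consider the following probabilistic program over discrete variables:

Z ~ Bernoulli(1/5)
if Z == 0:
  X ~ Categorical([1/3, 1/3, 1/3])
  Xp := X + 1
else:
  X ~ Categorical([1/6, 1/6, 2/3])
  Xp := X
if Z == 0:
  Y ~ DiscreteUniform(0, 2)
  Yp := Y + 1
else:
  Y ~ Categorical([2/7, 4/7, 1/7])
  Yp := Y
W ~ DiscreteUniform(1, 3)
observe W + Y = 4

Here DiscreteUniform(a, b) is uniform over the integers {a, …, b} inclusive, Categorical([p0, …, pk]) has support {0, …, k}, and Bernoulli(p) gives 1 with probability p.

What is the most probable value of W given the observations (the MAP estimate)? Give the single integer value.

Enumerate traces; 12 have nonzero weight after conditioning:
  (Z=0, X=0, Y=1, W=3) weight 4/135
  (Z=0, X=0, Y=2, W=2) weight 4/135
  (Z=0, X=1, Y=1, W=3) weight 4/135
  (Z=0, X=1, Y=2, W=2) weight 4/135
  (Z=0, X=2, Y=1, W=3) weight 4/135
  (Z=0, X=2, Y=2, W=2) weight 4/135
  (Z=1, X=0, Y=1, W=3) weight 2/315
  (Z=1, X=0, Y=2, W=2) weight 1/630
  … 4 more
Group by W:
  weight(W=2) = 31/315
  weight(W=3) = 8/63
Total weight = 31/315 + 8/63 = 71/315
P(W=2 | obs) = 31/315 / 71/315 = 31/71
P(W=3 | obs) = 8/63 / 71/315 = 40/71
argmax = 3

argmax_v P(W = v | obs) = 3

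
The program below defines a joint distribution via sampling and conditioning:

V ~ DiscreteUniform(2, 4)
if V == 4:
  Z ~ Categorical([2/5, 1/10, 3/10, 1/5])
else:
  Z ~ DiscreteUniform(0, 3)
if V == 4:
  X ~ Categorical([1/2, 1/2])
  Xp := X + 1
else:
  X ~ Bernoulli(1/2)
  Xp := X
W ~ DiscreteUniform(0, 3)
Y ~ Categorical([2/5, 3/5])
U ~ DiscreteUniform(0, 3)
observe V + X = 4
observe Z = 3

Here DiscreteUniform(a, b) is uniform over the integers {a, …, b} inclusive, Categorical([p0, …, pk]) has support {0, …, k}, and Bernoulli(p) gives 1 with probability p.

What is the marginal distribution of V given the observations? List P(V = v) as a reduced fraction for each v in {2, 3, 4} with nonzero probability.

P(V=3) = 5/9, P(V=4) = 4/9

Enumerate traces; 64 have nonzero weight after conditioning:
  (V=3, Z=3, X=1, W=0, Y=0, U=0) weight 1/960
  (V=3, Z=3, X=1, W=0, Y=0, U=1) weight 1/960
  (V=3, Z=3, X=1, W=0, Y=0, U=2) weight 1/960
  (V=3, Z=3, X=1, W=0, Y=0, U=3) weight 1/960
  (V=3, Z=3, X=1, W=0, Y=1, U=0) weight 1/640
  (V=3, Z=3, X=1, W=0, Y=1, U=1) weight 1/640
  (V=3, Z=3, X=1, W=0, Y=1, U=2) weight 1/640
  (V=3, Z=3, X=1, W=0, Y=1, U=3) weight 1/640
  (V=4, Z=3, X=0, W=0, Y=0, U=0) weight 1/1200
  … 55 more
Group by V:
  weight(V=3) = 1/24
  weight(V=4) = 1/30
Total weight = 1/24 + 1/30 = 3/40
P(V=3 | obs) = 1/24 / 3/40 = 5/9
P(V=4 | obs) = 1/30 / 3/40 = 4/9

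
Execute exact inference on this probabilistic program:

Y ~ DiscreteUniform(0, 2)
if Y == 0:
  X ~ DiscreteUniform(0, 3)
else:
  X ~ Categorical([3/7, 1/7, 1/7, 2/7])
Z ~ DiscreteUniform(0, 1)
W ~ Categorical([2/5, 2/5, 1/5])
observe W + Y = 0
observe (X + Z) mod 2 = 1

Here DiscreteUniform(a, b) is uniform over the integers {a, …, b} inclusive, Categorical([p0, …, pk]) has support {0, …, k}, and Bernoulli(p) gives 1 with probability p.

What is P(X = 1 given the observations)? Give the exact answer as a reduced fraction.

P(X = 1 | obs) = 1/4

Enumerate traces; 4 have nonzero weight after conditioning:
  (Y=0, X=0, Z=1, W=0) weight 1/60
  (Y=0, X=1, Z=0, W=0) weight 1/60
  (Y=0, X=2, Z=1, W=0) weight 1/60
  (Y=0, X=3, Z=0, W=0) weight 1/60
Group by X:
  weight(X=0) = 1/60
  weight(X=1) = 1/60
  weight(X=2) = 1/60
  weight(X=3) = 1/60
Total weight = 1/60 + 1/60 + 1/60 + 1/60 = 1/15
P(X=0 | obs) = 1/60 / 1/15 = 1/4
P(X=1 | obs) = 1/60 / 1/15 = 1/4
P(X=2 | obs) = 1/60 / 1/15 = 1/4
P(X=3 | obs) = 1/60 / 1/15 = 1/4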